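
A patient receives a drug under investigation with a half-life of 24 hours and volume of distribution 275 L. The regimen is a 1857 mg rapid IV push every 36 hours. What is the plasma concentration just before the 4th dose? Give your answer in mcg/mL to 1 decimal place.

3.5 mcg/mL

f = (1/2)^(τ/t½) = (1/2)^(36/24) ≈ 0.3536.
C₀ = D/Vd = 1857/275 ≈ 6.753 mcg/mL.
Before the 4th dose, 3 doses have been given. Superposition: Cmin = C₀·(f + f² + … + f^3).
≈ 6.753 × (0.3536 + 0.1250 + 0.0442) ≈ 6.753 × 0.5228 ≈ 3.530 mcg/mL.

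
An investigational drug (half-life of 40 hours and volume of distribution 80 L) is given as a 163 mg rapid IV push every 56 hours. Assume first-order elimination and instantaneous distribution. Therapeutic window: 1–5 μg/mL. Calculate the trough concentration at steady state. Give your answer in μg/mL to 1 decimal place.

τ/t½ = 56/40 ≈ 1.4, so fraction remaining f = (1/2)^(56/40) ≈ 0.3789.
Single-dose peak C₀ = D/Vd = 163/80 ≈ 2.038 μg/mL.
Steady-state trough Cmin,ss = C₀·f/(1−f) ≈ 2.038 × 0.3789/0.6211 ≈ 1.243 μg/mL.
Trough 1.2 μg/mL vs MEC 1 μg/mL: adequate.

1.2 μg/mL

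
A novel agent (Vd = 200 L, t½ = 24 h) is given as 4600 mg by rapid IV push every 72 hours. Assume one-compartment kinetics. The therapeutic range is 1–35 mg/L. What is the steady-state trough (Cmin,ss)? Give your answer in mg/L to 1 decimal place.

τ = 72 h = 3 half-lives, so f = (1/2)^3 = 0.125.
At steady state, R = 1/(1 − 0.125) = 8/7.
Single-dose peak C₀ = D/Vd = 4600/200 = 23 mg/L.
Steady-state peak Cmax,ss = C₀·R = 23 × 8/7 ≈ 26.286 mg/L.
Steady-state trough Cmin,ss = Cmax,ss·f ≈ 26.286 × 0.125 ≈ 3.286 mg/L.
Trough 3.3 mg/L vs MEC 1 mg/L: adequate.

3.3 mg/L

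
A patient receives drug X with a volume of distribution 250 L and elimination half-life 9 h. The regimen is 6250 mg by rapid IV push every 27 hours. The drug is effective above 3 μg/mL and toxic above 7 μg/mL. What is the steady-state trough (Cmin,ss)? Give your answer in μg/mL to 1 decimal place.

3.6 μg/mL

The dosing interval is 3 half-lives, so f = 2^(−3) = 0.125.
Accumulation ratio R = 1/(1 − f) = 1/0.875 = 8/7.
Single-dose peak C₀ = D/Vd = 6250/250 = 25 μg/mL.
Steady-state peak Cmax,ss = C₀·R = 25 × 8/7 ≈ 28.571 μg/mL.
Steady-state trough Cmin,ss = Cmax,ss·f ≈ 28.571 × 0.125 ≈ 3.571 μg/mL.
Trough 3.6 μg/mL vs MEC 3 μg/mL: adequate.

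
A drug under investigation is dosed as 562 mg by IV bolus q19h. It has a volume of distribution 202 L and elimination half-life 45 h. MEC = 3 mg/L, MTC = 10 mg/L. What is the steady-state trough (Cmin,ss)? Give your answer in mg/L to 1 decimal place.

Over one 19-h interval, 19/45 ≈ 0.42222 half-lives elapse, leaving f ≈ 0.7463 of each dose.
Single-dose peak C₀ = D/Vd = 562/202 ≈ 2.782 mg/L.
Steady-state trough Cmin,ss = C₀·f/(1−f) ≈ 2.782 × 0.7463/0.2537 ≈ 8.184 mg/L.
Trough 8.2 mg/L vs MEC 3 mg/L: adequate.

8.2 mg/L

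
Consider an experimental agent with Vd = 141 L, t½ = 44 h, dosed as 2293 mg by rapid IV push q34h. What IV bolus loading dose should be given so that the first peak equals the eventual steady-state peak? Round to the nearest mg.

f = (1/2)^(34/44) ≈ 0.585310; accumulation ratio R = 1/(1−f) ≈ 2.41144.
Loading dose to hit Cmax,ss on first dose: D_load = D_maint·R ≈ 2293 × 2.41144 ≈ 5529.43 mg.

5529 mg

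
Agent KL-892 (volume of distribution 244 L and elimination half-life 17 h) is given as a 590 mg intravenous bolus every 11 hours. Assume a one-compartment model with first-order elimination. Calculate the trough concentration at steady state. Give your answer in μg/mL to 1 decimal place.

4.3 μg/mL

k = ln2/t½ = ln2/17 ≈ 0.040773 h⁻¹; fraction remaining f = e^(−kτ) = e^(−0.040773×11) ≈ 0.6386.
Single-dose peak C₀ = D/Vd = 590/244 ≈ 2.418 μg/mL.
Steady-state trough Cmin,ss = C₀·f/(1−f) ≈ 2.418 × 0.6386/0.3614 ≈ 4.273 μg/mL.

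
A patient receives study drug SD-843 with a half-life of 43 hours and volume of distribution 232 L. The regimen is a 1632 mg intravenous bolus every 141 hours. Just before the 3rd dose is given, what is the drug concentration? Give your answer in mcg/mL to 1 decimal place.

0.8 mcg/mL

f = (1/2)^(τ/t½) = (1/2)^(141/43) ≈ 0.1030.
C₀ = D/Vd = 1632/232 ≈ 7.034 mcg/mL.
Before the 3rd dose, 2 doses have been given. Superposition: Cmin = C₀·(f + f²).
≈ 7.034 × (0.1030 + 0.0106) ≈ 7.034 × 0.1136 ≈ 0.799 mcg/mL.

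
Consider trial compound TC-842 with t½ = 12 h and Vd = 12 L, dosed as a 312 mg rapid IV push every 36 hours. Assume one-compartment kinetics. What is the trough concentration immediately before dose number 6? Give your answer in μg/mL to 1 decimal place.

f = (1/2)^(τ/t½) = (1/2)^(36/12) ≈ 0.1250.
C₀ = D/Vd = 312/12 ≈ 26.000 μg/mL.
Before the 6th dose, 5 doses have been given. Superposition: Cmin = C₀·(f + f² + … + f^5).
≈ 26.000 × (0.1250 + 0.0156 + 0.0020 + 0.0002 + 0.0000) ≈ 26.000 × 0.1428 ≈ 3.713 μg/mL.

3.7 μg/mL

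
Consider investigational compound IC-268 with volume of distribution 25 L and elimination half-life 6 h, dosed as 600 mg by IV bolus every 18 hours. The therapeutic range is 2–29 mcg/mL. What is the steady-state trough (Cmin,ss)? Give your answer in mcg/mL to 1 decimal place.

3.4 mcg/mL

τ = 18 h = 3 half-lives, so f = (1/2)^3 = 0.125.
At steady state, R = 1/(1 − 0.125) = 8/7.
Single-dose peak C₀ = D/Vd = 600/25 = 24 mcg/mL.
Steady-state peak Cmax,ss = C₀·R = 24 × 8/7 ≈ 27.429 mcg/mL.
Steady-state trough Cmin,ss = Cmax,ss·f ≈ 27.429 × 0.125 ≈ 3.429 mcg/mL.
Trough 3.4 mcg/mL vs MEC 2 mcg/mL: adequate.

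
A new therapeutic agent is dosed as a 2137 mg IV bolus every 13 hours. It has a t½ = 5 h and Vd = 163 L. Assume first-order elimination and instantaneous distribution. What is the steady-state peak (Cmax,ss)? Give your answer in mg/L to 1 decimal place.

Over one 13-h interval, 13/5 ≈ 2.6 half-lives elapse, leaving f ≈ 0.1649 of each dose.
At steady state, accumulation factor R = 1/(1 − e^(−kτ)) ≈ 1.1975.
Each bolus raises the concentration by D/Vd = 2137/163 ≈ 13.110 mg/L.
Steady-state peak Cmax,ss = C₀·R ≈ 13.110 × 1.1975 ≈ 15.699 mg/L.

15.7 mg/L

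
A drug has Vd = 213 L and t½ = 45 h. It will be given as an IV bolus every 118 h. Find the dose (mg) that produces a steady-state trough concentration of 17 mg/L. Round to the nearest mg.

18673 mg

τ/t½ = 118/45 ≈ 2.6222, so f = (1/2)^(118/45) ≈ 0.162417.
Cmin,ss = (D/Vd)·f/(1−f), so D = Cmin,ss·Vd·(1−f)/f.
D = 17 × 213 × (1−f)/f ≈ 17 × 213 × 5.15699 ≈ 18673.46 mg.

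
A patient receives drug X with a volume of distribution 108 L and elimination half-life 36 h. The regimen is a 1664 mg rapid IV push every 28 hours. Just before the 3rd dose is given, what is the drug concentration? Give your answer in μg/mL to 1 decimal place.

14.2 μg/mL

f = (1/2)^(τ/t½) = (1/2)^(28/36) ≈ 0.5833.
C₀ = D/Vd = 1664/108 ≈ 15.407 μg/mL.
Before the 3rd dose, 2 doses have been given. Superposition: Cmin = C₀·(f + f²).
≈ 15.407 × (0.5833 + 0.3402) ≈ 15.407 × 0.9235 ≈ 14.228 μg/mL.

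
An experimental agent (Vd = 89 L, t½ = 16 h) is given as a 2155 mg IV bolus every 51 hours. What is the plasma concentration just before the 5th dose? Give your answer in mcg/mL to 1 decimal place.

f = (1/2)^(τ/t½) = (1/2)^(51/16) ≈ 0.1098.
C₀ = D/Vd = 2155/89 ≈ 24.213 mcg/mL.
Before the 5th dose, 4 doses have been given. Superposition: Cmin = C₀·(f + f² + … + f^4).
≈ 24.213 × (0.1098 + 0.0121 + 0.0013 + 0.0001) ≈ 24.213 × 0.1233 ≈ 2.985 mcg/mL.

3.0 mcg/mL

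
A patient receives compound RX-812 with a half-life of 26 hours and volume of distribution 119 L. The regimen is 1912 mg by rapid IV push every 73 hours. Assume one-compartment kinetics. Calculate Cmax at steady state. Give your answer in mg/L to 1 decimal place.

18.7 mg/L

τ/t½ = 73/26 ≈ 2.8077, so fraction remaining f = (1/2)^(73/26) ≈ 0.1428.
At steady state, accumulation factor R = 1/(1 − e^(−kτ)) ≈ 1.1666.
Each bolus raises the concentration by D/Vd = 1912/119 ≈ 16.067 mg/L.
Steady-state peak Cmax,ss = C₀·R ≈ 16.067 × 1.1666 ≈ 18.744 mg/L.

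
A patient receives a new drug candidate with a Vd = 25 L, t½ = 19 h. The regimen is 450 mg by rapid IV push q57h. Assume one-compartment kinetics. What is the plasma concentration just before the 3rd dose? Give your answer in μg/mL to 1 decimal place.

f = (1/2)^(τ/t½) = (1/2)^(57/19) ≈ 0.1250.
C₀ = D/Vd = 450/25 ≈ 18.000 μg/mL.
Before the 3rd dose, 2 doses have been given. Superposition: Cmin = C₀·(f + f²).
≈ 18.000 × (0.1250 + 0.0156) ≈ 18.000 × 0.1406 ≈ 2.531 μg/mL.

2.5 μg/mL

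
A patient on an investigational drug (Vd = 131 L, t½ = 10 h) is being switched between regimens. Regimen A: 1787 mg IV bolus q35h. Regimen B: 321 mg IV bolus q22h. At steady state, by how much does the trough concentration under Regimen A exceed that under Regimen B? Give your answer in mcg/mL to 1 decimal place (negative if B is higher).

0.6 mcg/mL

Regimen A: f = (1/2)^(35/10) ≈ 0.0884; Cmin,ss = (1787/131)·f/(1−f) ≈ 1.323 mcg/mL.
Regimen B: f = (1/2)^(22/10) ≈ 0.2176; Cmin,ss = (321/131)·f/(1−f) ≈ 0.681 mcg/mL.
Difference ≈ 1.323 − 0.681 ≈ 0.642 mcg/mL.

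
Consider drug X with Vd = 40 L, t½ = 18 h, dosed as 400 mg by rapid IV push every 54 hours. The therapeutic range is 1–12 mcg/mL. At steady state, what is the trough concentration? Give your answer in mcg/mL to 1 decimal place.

The dosing interval is 3 half-lives, so f = 2^(−3) = 0.125.
Accumulation ratio R = 1/(1 − f) = 1/0.875 = 8/7.
Single-dose peak C₀ = D/Vd = 400/40 = 10 mcg/mL.
Steady-state peak Cmax,ss = C₀·R = 10 × 8/7 ≈ 11.429 mcg/mL.
Steady-state trough Cmin,ss = Cmax,ss·f ≈ 11.429 × 0.125 ≈ 1.429 mcg/mL.
Trough 1.4 mcg/mL vs MEC 1 mcg/mL: adequate.

1.4 mcg/mL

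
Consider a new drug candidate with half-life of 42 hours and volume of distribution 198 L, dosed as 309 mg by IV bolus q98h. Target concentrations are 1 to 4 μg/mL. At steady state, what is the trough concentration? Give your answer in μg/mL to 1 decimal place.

0.4 μg/mL

τ/t½ = 98/42 ≈ 2.3333, so fraction remaining f = (1/2)^(98/42) ≈ 0.1984.
At steady state, accumulation factor R = 1/(1 − e^(−kτ)) ≈ 1.2475.
Each bolus raises the concentration by D/Vd = 309/198 ≈ 1.561 μg/mL.
Steady-state peak Cmax,ss = C₀·R ≈ 1.561 × 1.2475 ≈ 1.947 μg/mL.
One interval later, Cmin,ss = Cmax,ss·e^(−kτ) ≈ 1.947 × 0.1984 ≈ 0.386 μg/mL.
Trough 0.4 μg/mL vs MEC 1 μg/mL: subtherapeutic.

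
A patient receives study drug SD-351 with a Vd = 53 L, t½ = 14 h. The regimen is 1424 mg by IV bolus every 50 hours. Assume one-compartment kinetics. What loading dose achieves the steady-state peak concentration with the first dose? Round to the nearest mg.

f = (1/2)^(50/14) ≈ 0.084119; accumulation ratio R = 1/(1−f) ≈ 1.09184.
Loading dose to hit Cmax,ss on first dose: D_load = D_maint·R ≈ 1424 × 1.09184 ≈ 1554.78 mg.

1555 mg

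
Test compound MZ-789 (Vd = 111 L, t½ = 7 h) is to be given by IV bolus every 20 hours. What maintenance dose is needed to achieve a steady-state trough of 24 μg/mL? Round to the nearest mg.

16639 mg

τ/t½ = 20/7 ≈ 2.8571, so f = (1/2)^(20/7) ≈ 0.138011.
Cmin,ss = (D/Vd)·f/(1−f), so D = Cmin,ss·Vd·(1−f)/f.
D = 24 × 111 × (1−f)/f ≈ 24 × 111 × 6.24580 ≈ 16638.81 mg.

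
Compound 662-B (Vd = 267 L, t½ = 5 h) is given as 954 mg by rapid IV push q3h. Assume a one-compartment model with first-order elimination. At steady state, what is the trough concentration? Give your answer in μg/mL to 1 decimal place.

6.9 μg/mL

k = ln2/t½ = ln2/5 ≈ 0.138629 h⁻¹; fraction remaining f = e^(−kτ) = e^(−0.138629×3) ≈ 0.6598.
Single-dose peak C₀ = D/Vd = 954/267 ≈ 3.573 μg/mL.
Steady-state trough Cmin,ss = C₀·f/(1−f) ≈ 3.573 × 0.6598/0.3402 ≈ 6.930 μg/mL.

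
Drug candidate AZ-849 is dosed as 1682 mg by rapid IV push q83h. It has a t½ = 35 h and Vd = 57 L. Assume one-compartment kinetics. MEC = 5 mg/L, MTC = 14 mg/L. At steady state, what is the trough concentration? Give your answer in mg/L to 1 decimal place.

Over one 83-h interval, 83/35 ≈ 2.3714 half-lives elapse, leaving f ≈ 0.1933 of each dose.
Single-dose peak C₀ = D/Vd = 1682/57 ≈ 29.509 mg/L.
Steady-state trough Cmin,ss = C₀·f/(1−f) ≈ 29.509 × 0.1933/0.8067 ≈ 7.071 mg/L.
Trough 7.1 mg/L vs MEC 5 mg/L: adequate.

7.1 mg/L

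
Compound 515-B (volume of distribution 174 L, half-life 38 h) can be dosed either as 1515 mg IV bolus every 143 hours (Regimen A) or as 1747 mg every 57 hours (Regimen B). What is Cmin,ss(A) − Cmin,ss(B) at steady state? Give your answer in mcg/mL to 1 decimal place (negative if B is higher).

Regimen A: f = (1/2)^(143/38) ≈ 0.0737; Cmin,ss = (1515/174)·f/(1−f) ≈ 0.693 mcg/mL.
Regimen B: f = (1/2)^(57/38) ≈ 0.3536; Cmin,ss = (1747/174)·f/(1−f) ≈ 5.492 mcg/mL.
Difference ≈ 0.693 − 5.492 ≈ -4.799 mcg/mL.

-4.8 mcg/mL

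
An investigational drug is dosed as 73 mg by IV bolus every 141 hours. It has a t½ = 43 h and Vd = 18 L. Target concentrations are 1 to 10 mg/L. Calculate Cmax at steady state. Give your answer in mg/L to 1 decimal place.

4.5 mg/L

k = ln2/t½ = ln2/43 ≈ 0.016120 h⁻¹; fraction remaining f = e^(−kτ) = e^(−0.016120×141) ≈ 0.1030.
At steady state, accumulation factor R = 1/(1 − e^(−kτ)) ≈ 1.1148.
Each bolus raises the concentration by D/Vd = 73/18 ≈ 4.056 mg/L.
Cmax,ss = C₀/(1 − f) ≈ 4.056/0.8970 ≈ 4.522 mg/L.
Peak 4.5 mg/L vs MTC 10 mg/L: below toxic threshold.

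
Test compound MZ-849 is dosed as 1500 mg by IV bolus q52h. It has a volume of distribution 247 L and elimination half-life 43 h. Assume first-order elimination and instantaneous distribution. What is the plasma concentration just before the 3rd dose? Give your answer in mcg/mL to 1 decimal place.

3.8 mcg/mL

f = (1/2)^(τ/t½) = (1/2)^(52/43) ≈ 0.4325.
C₀ = D/Vd = 1500/247 ≈ 6.073 mcg/mL.
Before the 3rd dose, 2 doses have been given. Superposition: Cmin = C₀·(f + f²).
≈ 6.073 × (0.4325 + 0.1871) ≈ 6.073 × 0.6196 ≈ 3.763 mcg/mL.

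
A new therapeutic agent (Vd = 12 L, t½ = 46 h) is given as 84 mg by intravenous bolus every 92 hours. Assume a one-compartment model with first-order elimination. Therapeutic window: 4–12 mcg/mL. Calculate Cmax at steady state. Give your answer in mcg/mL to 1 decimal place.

9.3 mcg/mL

The dosing interval is 2 half-lives, so f = 2^(−2) = 0.25.
Accumulation ratio R = 1/(1 − f) = 1/0.75 = 4/3.
Single-dose peak C₀ = D/Vd = 84/12 = 7 mcg/mL.
Steady-state peak Cmax,ss = C₀·R = 7 × 4/3 ≈ 9.333 mcg/mL.
Peak 9.3 mcg/mL vs MTC 12 mcg/mL: below toxic threshold.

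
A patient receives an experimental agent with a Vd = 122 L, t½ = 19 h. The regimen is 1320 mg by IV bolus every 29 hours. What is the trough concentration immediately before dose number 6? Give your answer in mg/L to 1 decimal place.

f = (1/2)^(τ/t½) = (1/2)^(29/19) ≈ 0.3472.
C₀ = D/Vd = 1320/122 ≈ 10.820 mg/L.
Before the 6th dose, 5 doses have been given. Superposition: Cmin = C₀·(f + f² + … + f^5).
≈ 10.820 × (0.3472 + 0.1205 + 0.0419 + 0.0145 + 0.0050) ≈ 10.820 × 0.5291 ≈ 5.725 mg/L.

5.7 mg/L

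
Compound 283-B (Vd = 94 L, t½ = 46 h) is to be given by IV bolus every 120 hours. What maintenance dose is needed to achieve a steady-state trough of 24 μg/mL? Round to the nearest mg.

11505 mg

τ/t½ = 120/46 ≈ 2.6087, so f = (1/2)^(120/46) ≈ 0.163947.
Cmin,ss = (D/Vd)·f/(1−f), so D = Cmin,ss·Vd·(1−f)/f.
D = 24 × 94 × (1−f)/f ≈ 24 × 94 × 5.09953 ≈ 11504.54 mg.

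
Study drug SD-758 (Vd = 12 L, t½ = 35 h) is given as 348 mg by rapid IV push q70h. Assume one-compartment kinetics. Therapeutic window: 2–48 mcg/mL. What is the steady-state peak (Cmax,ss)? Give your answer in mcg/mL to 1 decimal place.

38.7 mcg/mL

τ = 70 h = 2 half-lives, so f = (1/2)^2 = 0.25.
At steady state, R = 1/(1 − 0.25) = 4/3.
Single-dose peak C₀ = D/Vd = 348/12 = 29 mcg/mL.
Steady-state peak Cmax,ss = C₀·R = 29 × 4/3 ≈ 38.667 mcg/mL.
Peak 38.7 mcg/mL vs MTC 48 mcg/mL: below toxic threshold.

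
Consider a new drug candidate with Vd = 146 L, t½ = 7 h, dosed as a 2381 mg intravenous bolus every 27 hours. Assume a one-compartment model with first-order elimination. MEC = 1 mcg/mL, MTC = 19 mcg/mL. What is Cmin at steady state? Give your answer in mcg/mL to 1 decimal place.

1.2 mcg/mL

k = ln2/t½ = ln2/7 ≈ 0.099021 h⁻¹; fraction remaining f = e^(−kτ) = e^(−0.099021×27) ≈ 0.0690.
Single-dose peak C₀ = D/Vd = 2381/146 ≈ 16.308 mcg/mL.
Steady-state trough Cmin,ss = C₀·f/(1−f) ≈ 16.308 × 0.0690/0.9310 ≈ 1.209 mcg/mL.
Trough 1.2 mcg/mL vs MEC 1 mcg/mL: adequate.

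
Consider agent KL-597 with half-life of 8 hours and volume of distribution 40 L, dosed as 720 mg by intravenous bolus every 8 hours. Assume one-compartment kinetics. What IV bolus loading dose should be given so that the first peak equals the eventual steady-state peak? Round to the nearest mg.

f = (1/2)^(8/8) ≈ 0.500000; accumulation ratio R = 1/(1−f) ≈ 2.00000.
Loading dose to hit Cmax,ss on first dose: D_load = D_maint·R ≈ 720 × 2.00000 ≈ 1440.00 mg.

1440 mg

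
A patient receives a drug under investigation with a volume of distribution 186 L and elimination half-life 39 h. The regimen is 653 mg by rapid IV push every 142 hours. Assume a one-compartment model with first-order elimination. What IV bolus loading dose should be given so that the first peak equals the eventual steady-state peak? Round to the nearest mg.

f = (1/2)^(142/39) ≈ 0.080157; accumulation ratio R = 1/(1−f) ≈ 1.08714.
Loading dose to hit Cmax,ss on first dose: D_load = D_maint·R ≈ 653 × 1.08714 ≈ 709.90 mg.

710 mg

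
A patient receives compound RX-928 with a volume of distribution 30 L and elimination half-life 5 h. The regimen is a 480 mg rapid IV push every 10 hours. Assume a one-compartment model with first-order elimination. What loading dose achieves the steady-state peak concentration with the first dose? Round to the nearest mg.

640 mg

f = (1/2)^(10/5) ≈ 0.250000; accumulation ratio R = 1/(1−f) ≈ 1.33333.
Loading dose to hit Cmax,ss on first dose: D_load = D_maint·R ≈ 480 × 1.33333 ≈ 640.00 mg.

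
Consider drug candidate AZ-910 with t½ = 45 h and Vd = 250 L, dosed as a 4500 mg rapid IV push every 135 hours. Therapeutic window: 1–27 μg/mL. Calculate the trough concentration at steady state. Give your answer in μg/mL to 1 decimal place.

The dosing interval is 3 half-lives, so f = 2^(−3) = 0.125.
Accumulation ratio R = 1/(1 − f) = 1/0.875 = 8/7.
Single-dose peak C₀ = D/Vd = 4500/250 = 18 μg/mL.
Steady-state peak Cmax,ss = C₀·R = 18 × 8/7 ≈ 20.571 μg/mL.
Steady-state trough Cmin,ss = Cmax,ss·f ≈ 20.571 × 0.125 ≈ 2.571 μg/mL.
Trough 2.6 μg/mL vs MEC 1 μg/mL: adequate.

2.6 μg/mL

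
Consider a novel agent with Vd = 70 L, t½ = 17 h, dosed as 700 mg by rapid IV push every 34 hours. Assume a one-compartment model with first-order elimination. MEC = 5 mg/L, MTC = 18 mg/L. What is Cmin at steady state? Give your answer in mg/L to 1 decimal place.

τ = 34 h = 2 half-lives, so f = (1/2)^2 = 0.25.
At steady state, R = 1/(1 − 0.25) = 4/3.
Single-dose peak C₀ = D/Vd = 700/70 = 10 mg/L.
Steady-state peak Cmax,ss = C₀·R = 10 × 4/3 ≈ 13.333 mg/L.
Steady-state trough Cmin,ss = Cmax,ss·f ≈ 13.333 × 0.25 ≈ 3.333 mg/L.
Trough 3.3 mg/L vs MEC 5 mg/L: subtherapeutic.

3.3 mg/L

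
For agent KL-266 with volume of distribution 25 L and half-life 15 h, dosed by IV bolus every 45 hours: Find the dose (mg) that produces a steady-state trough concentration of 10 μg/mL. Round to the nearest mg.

1750 mg

τ/t½ = 45/15 ≈ 3, so f = (1/2)^(45/15) ≈ 0.125000.
Cmin,ss = (D/Vd)·f/(1−f), so D = Cmin,ss·Vd·(1−f)/f.
D = 10 × 25 × (1−f)/f ≈ 10 × 25 × 7.00000 ≈ 1750.00 mg.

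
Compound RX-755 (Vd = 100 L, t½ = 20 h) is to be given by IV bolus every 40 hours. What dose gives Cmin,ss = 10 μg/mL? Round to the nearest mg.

3000 mg

τ/t½ = 40/20 ≈ 2, so f = (1/2)^(40/20) ≈ 0.250000.
Cmin,ss = (D/Vd)·f/(1−f), so D = Cmin,ss·Vd·(1−f)/f.
D = 10 × 100 × (1−f)/f ≈ 10 × 100 × 3.00000 ≈ 3000.00 mg.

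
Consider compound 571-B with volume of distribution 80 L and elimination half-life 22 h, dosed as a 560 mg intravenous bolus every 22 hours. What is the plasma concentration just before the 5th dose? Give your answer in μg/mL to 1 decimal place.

6.6 μg/mL

f = (1/2)^(τ/t½) = (1/2)^(22/22) ≈ 0.5000.
C₀ = D/Vd = 560/80 ≈ 7.000 μg/mL.
Before the 5th dose, 4 doses have been given. Superposition: Cmin = C₀·(f + f² + … + f^4).
≈ 7.000 × (0.5000 + 0.2500 + 0.1250 + 0.0625) ≈ 7.000 × 0.9375 ≈ 6.562 μg/mL.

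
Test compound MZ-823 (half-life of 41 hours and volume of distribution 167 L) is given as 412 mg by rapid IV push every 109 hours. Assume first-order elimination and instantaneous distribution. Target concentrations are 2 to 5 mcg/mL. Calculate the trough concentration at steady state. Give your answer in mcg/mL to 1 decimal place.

τ/t½ = 109/41 ≈ 2.6585, so fraction remaining f = (1/2)^(109/41) ≈ 0.1584.
Single-dose peak C₀ = D/Vd = 412/167 ≈ 2.467 mcg/mL.
Steady-state trough Cmin,ss = C₀·f/(1−f) ≈ 2.467 × 0.1584/0.8416 ≈ 0.464 mcg/mL.
Trough 0.5 mcg/mL vs MEC 2 mcg/mL: subtherapeutic.

0.5 mcg/mL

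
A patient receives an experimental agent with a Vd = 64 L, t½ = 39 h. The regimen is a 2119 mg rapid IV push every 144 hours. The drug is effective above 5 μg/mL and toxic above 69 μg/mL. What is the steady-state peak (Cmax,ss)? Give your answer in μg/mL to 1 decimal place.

τ/t½ = 144/39 ≈ 3.6923, so fraction remaining f = (1/2)^(144/39) ≈ 0.0774.
Accumulation ratio R = 1/(1 − f) ≈ 1/0.9226 ≈ 1.0839.
Single-dose peak C₀ = D/Vd = 2119/64 ≈ 33.109 μg/mL.
Cmax,ss = C₀/(1 − f) ≈ 33.109/0.9226 ≈ 35.887 μg/mL.
Peak 35.9 μg/mL vs MTC 69 μg/mL: below toxic threshold.

35.9 μg/mL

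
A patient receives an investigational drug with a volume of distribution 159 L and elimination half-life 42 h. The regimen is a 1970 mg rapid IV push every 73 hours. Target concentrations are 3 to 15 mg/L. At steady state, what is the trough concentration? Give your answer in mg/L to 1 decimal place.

τ/t½ = 73/42 ≈ 1.7381, so fraction remaining f = (1/2)^(73/42) ≈ 0.2998.
Single-dose peak C₀ = D/Vd = 1970/159 ≈ 12.390 mg/L.
Steady-state trough Cmin,ss = C₀·f/(1−f) ≈ 12.390 × 0.2998/0.7002 ≈ 5.305 mg/L.
Trough 5.3 mg/L vs MEC 3 mg/L: adequate.

5.3 mg/L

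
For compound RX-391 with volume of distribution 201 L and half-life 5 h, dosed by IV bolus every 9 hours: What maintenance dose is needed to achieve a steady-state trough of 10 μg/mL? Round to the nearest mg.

4989 mg

τ/t½ = 9/5 ≈ 1.8, so f = (1/2)^(9/5) ≈ 0.287175.
Cmin,ss = (D/Vd)·f/(1−f), so D = Cmin,ss·Vd·(1−f)/f.
D = 10 × 201 × (1−f)/f ≈ 10 × 201 × 2.48220 ≈ 4989.22 mg.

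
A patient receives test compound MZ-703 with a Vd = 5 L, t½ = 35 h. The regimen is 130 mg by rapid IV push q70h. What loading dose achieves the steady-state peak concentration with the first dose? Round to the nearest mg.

f = (1/2)^(70/35) ≈ 0.250000; accumulation ratio R = 1/(1−f) ≈ 1.33333.
Loading dose to hit Cmax,ss on first dose: D_load = D_maint·R ≈ 130 × 1.33333 ≈ 173.33 mg.

173 mg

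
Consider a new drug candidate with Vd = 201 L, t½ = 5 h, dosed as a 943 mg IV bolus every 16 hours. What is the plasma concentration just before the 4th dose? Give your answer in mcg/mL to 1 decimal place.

f = (1/2)^(τ/t½) = (1/2)^(16/5) ≈ 0.1088.
C₀ = D/Vd = 943/201 ≈ 4.692 mcg/mL.
Before the 4th dose, 3 doses have been given. Superposition: Cmin = C₀·(f + f² + … + f^3).
≈ 4.692 × (0.1088 + 0.0118 + 0.0013) ≈ 4.692 × 0.1219 ≈ 0.572 mcg/mL.

0.6 mcg/mL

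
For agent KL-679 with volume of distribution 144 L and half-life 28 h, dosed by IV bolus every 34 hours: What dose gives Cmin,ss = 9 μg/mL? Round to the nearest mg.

1711 mg

τ/t½ = 34/28 ≈ 1.2143, so f = (1/2)^(34/28) ≈ 0.430986.
Cmin,ss = (D/Vd)·f/(1−f), so D = Cmin,ss·Vd·(1−f)/f.
D = 9 × 144 × (1−f)/f ≈ 9 × 144 × 1.32026 ≈ 1711.06 mg.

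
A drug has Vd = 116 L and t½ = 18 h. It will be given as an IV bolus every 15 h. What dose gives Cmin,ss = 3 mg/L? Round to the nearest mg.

τ/t½ = 15/18 ≈ 0.83333, so f = (1/2)^(15/18) ≈ 0.561231.
Cmin,ss = (D/Vd)·f/(1−f), so D = Cmin,ss·Vd·(1−f)/f.
D = 3 × 116 × (1−f)/f ≈ 3 × 116 × 0.78180 ≈ 272.07 mg.

272 mg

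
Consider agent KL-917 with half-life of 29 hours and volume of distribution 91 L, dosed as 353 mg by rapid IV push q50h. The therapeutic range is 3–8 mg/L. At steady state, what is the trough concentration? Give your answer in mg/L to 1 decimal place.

k = ln2/t½ = ln2/29 ≈ 0.023902 h⁻¹; fraction remaining f = e^(−kτ) = e^(−0.023902×50) ≈ 0.3027.
Each bolus raises the concentration by D/Vd = 353/91 ≈ 3.879 mg/L.
Steady-state trough Cmin,ss = C₀·f/(1−f) ≈ 3.879 × 0.3027/0.6973 ≈ 1.684 mg/L.
Trough 1.7 mg/L vs MEC 3 mg/L: subtherapeutic.

1.7 mg/L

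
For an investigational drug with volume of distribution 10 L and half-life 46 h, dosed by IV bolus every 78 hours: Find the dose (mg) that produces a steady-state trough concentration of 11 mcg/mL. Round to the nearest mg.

246 mg

τ/t½ = 78/46 ≈ 1.6957, so f = (1/2)^(78/46) ≈ 0.308715.
Cmin,ss = (D/Vd)·f/(1−f), so D = Cmin,ss·Vd·(1−f)/f.
D = 11 × 10 × (1−f)/f ≈ 11 × 10 × 2.23923 ≈ 246.32 mg.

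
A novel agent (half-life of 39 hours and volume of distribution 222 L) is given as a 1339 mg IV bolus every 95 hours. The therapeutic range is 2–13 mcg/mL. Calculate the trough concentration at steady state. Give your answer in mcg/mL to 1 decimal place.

τ/t½ = 95/39 ≈ 2.4359, so fraction remaining f = (1/2)^(95/39) ≈ 0.1848.
Accumulation ratio R = 1/(1 − f) ≈ 1/0.8152 ≈ 1.2267.
Single-dose peak C₀ = D/Vd = 1339/222 ≈ 6.032 mcg/mL.
Steady-state peak Cmax,ss = C₀·R ≈ 6.032 × 1.2267 ≈ 7.399 mcg/mL.
One interval later, Cmin,ss = Cmax,ss·e^(−kτ) ≈ 7.399 × 0.1848 ≈ 1.367 mcg/mL.
Trough 1.4 mcg/mL vs MEC 2 mcg/mL: subtherapeutic.

1.4 mcg/mL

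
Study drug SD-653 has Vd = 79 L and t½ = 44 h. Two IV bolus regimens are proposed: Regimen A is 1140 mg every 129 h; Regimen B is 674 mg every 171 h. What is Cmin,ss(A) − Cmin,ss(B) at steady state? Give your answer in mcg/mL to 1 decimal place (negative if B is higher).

1.6 mcg/mL

Regimen A: f = (1/2)^(129/44) ≈ 0.1310; Cmin,ss = (1140/79)·f/(1−f) ≈ 2.175 mcg/mL.
Regimen B: f = (1/2)^(171/44) ≈ 0.0676; Cmin,ss = (674/79)·f/(1−f) ≈ 0.619 mcg/mL.
Difference ≈ 2.175 − 0.619 ≈ 1.556 mcg/mL.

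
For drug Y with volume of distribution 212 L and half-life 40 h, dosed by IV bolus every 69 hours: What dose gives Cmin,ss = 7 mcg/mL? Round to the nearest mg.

3422 mg

τ/t½ = 69/40 ≈ 1.725, so f = (1/2)^(69/40) ≈ 0.302499.
Cmin,ss = (D/Vd)·f/(1−f), so D = Cmin,ss·Vd·(1−f)/f.
D = 7 × 212 × (1−f)/f ≈ 7 × 212 × 2.30580 ≈ 3421.81 mg.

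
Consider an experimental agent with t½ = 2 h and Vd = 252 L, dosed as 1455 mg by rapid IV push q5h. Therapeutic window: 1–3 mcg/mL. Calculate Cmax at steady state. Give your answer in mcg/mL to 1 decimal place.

7.0 mcg/mL

k = ln2/t½ = ln2/2 ≈ 0.346574 h⁻¹; fraction remaining f = e^(−kτ) = e^(−0.346574×5) ≈ 0.1768.
At steady state, accumulation factor R = 1/(1 − e^(−kτ)) ≈ 1.2148.
Single-dose peak C₀ = D/Vd = 1455/252 ≈ 5.774 mcg/mL.
Steady-state peak Cmax,ss = C₀·R ≈ 5.774 × 1.2148 ≈ 7.014 mcg/mL.
Peak 7.0 mcg/mL vs MTC 3 mcg/mL: exceeds toxic threshold.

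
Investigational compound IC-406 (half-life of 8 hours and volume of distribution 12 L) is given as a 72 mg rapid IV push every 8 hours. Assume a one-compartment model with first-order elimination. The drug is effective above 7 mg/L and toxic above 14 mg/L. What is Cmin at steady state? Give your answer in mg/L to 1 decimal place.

6.0 mg/L

τ = 8 h = 1 half-life, so f = (1/2)^1 = 0.5.
At steady state, R = 1/(1 − 0.5) = 2/1.
Single-dose peak C₀ = D/Vd = 72/12 = 6 mg/L.
Steady-state peak Cmax,ss = C₀·R = 6 × 2/1 ≈ 12.000 mg/L.
Steady-state trough Cmin,ss = Cmax,ss·f ≈ 12.000 × 0.5 ≈ 6.000 mg/L.
Trough 6.0 mg/L vs MEC 7 mg/L: subtherapeutic.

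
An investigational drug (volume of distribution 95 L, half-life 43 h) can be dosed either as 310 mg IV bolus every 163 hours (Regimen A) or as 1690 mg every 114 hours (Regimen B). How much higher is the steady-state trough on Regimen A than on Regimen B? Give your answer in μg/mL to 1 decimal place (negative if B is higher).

Regimen A: f = (1/2)^(163/43) ≈ 0.0723; Cmin,ss = (310/95)·f/(1−f) ≈ 0.254 μg/mL.
Regimen B: f = (1/2)^(114/43) ≈ 0.1592; Cmin,ss = (1690/95)·f/(1−f) ≈ 3.368 μg/mL.
Difference ≈ 0.254 − 3.368 ≈ -3.114 μg/mL.

-3.1 μg/mL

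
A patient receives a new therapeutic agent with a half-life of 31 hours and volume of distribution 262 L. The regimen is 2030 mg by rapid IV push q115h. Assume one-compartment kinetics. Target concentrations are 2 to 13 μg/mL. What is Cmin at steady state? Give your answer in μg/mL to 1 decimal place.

0.6 μg/mL

k = ln2/t½ = ln2/31 ≈ 0.022360 h⁻¹; fraction remaining f = e^(−kτ) = e^(−0.022360×115) ≈ 0.0764.
At steady state, accumulation factor R = 1/(1 − e^(−kτ)) ≈ 1.0827.
Each bolus raises the concentration by D/Vd = 2030/262 ≈ 7.748 μg/mL.
Steady-state peak Cmax,ss = C₀·R ≈ 7.748 × 1.0827 ≈ 8.389 μg/mL.
Steady-state trough Cmin,ss = Cmax,ss·f ≈ 8.389 × 0.0764 ≈ 0.641 μg/mL.
Trough 0.6 μg/mL vs MEC 2 μg/mL: subtherapeutic.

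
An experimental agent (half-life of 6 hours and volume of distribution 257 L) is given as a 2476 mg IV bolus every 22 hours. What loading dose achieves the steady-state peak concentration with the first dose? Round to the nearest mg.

f = (1/2)^(22/6) ≈ 0.078745; accumulation ratio R = 1/(1−f) ≈ 1.08548.
Loading dose to hit Cmax,ss on first dose: D_load = D_maint·R ≈ 2476 × 1.08548 ≈ 2687.65 mg.

2688 mg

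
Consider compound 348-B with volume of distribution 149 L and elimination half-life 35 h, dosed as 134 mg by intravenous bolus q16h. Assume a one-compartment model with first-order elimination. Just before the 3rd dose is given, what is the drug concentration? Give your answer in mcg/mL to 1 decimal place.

1.1 mcg/mL

f = (1/2)^(τ/t½) = (1/2)^(16/35) ≈ 0.7284.
C₀ = D/Vd = 134/149 ≈ 0.899 mcg/mL.
Before the 3rd dose, 2 doses have been given. Superposition: Cmin = C₀·(f + f²).
≈ 0.899 × (0.7284 + 0.5306) ≈ 0.899 × 1.2590 ≈ 1.132 mcg/mL.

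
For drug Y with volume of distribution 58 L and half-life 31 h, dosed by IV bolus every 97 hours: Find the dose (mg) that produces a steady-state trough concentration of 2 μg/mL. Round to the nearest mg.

τ/t½ = 97/31 ≈ 3.129, so f = (1/2)^(97/31) ≈ 0.114306.
Cmin,ss = (D/Vd)·f/(1−f), so D = Cmin,ss·Vd·(1−f)/f.
D = 2 × 58 × (1−f)/f ≈ 2 × 58 × 7.74845 ≈ 898.82 mg.

899 mg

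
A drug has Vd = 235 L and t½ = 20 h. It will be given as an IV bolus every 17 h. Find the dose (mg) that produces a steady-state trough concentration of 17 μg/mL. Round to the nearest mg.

τ/t½ = 17/20 ≈ 0.85, so f = (1/2)^(17/20) ≈ 0.554785.
Cmin,ss = (D/Vd)·f/(1−f), so D = Cmin,ss·Vd·(1−f)/f.
D = 17 × 235 × (1−f)/f ≈ 17 × 235 × 0.80250 ≈ 3205.99 mg.

3206 mg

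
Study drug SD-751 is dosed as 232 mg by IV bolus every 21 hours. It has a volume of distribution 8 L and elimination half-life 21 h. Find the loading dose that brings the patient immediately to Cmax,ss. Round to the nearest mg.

f = (1/2)^(21/21) ≈ 0.500000; accumulation ratio R = 1/(1−f) ≈ 2.00000.
Loading dose to hit Cmax,ss on first dose: D_load = D_maint·R ≈ 232 × 2.00000 ≈ 464.00 mg.

464 mg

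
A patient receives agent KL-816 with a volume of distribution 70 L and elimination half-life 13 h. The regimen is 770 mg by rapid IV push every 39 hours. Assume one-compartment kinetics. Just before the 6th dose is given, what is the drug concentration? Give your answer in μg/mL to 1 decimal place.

f = (1/2)^(τ/t½) = (1/2)^(39/13) ≈ 0.1250.
C₀ = D/Vd = 770/70 ≈ 11.000 μg/mL.
Before the 6th dose, 5 doses have been given. Superposition: Cmin = C₀·(f + f² + … + f^5).
≈ 11.000 × (0.1250 + 0.0156 + 0.0020 + 0.0002 + 0.0000) ≈ 11.000 × 0.1428 ≈ 1.571 μg/mL.

1.6 μg/mL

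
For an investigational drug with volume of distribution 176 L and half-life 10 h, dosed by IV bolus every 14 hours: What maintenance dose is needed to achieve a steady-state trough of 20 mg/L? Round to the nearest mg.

τ/t½ = 14/10 ≈ 1.4, so f = (1/2)^(14/10) ≈ 0.378929.
Cmin,ss = (D/Vd)·f/(1−f), so D = Cmin,ss·Vd·(1−f)/f.
D = 20 × 176 × (1−f)/f ≈ 20 × 176 × 1.63902 ≈ 5769.35 mg.

5769 mg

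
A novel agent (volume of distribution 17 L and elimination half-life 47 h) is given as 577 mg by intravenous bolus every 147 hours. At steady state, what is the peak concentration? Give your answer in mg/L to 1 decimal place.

Over one 147-h interval, 147/47 ≈ 3.1277 half-lives elapse, leaving f ≈ 0.1144 of each dose.
At steady state, accumulation factor R = 1/(1 − e^(−kτ)) ≈ 1.1292.
Each bolus raises the concentration by D/Vd = 577/17 ≈ 33.941 mg/L.
Steady-state peak Cmax,ss = C₀·R ≈ 33.941 × 1.1292 ≈ 38.326 mg/L.

38.3 mg/L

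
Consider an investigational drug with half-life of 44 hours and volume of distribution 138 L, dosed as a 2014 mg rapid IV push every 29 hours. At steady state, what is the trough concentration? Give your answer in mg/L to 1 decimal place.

τ/t½ = 29/44 ≈ 0.65909, so fraction remaining f = (1/2)^(29/44) ≈ 0.6333.
Accumulation ratio R = 1/(1 − f) ≈ 1/0.3667 ≈ 2.7270.
Each bolus raises the concentration by D/Vd = 2014/138 ≈ 14.594 mg/L.
Steady-state peak Cmax,ss = C₀·R ≈ 14.594 × 2.7270 ≈ 39.798 mg/L.
One interval later, Cmin,ss = Cmax,ss·e^(−kτ) ≈ 39.798 × 0.6333 ≈ 25.204 mg/L.

25.2 mg/L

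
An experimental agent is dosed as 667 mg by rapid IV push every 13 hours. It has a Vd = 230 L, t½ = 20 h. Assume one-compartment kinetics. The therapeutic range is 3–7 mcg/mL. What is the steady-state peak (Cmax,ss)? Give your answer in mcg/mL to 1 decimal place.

τ/t½ = 13/20 ≈ 0.65, so fraction remaining f = (1/2)^(13/20) ≈ 0.6373.
Accumulation ratio R = 1/(1 − f) ≈ 1/0.3627 ≈ 2.7571.
Single-dose peak C₀ = D/Vd = 667/230 ≈ 2.900 mcg/mL.
Steady-state peak Cmax,ss = C₀·R ≈ 2.900 × 2.7571 ≈ 7.996 mcg/mL.
Peak 8.0 mcg/mL vs MTC 7 mcg/mL: exceeds toxic threshold.

8.0 mcg/mL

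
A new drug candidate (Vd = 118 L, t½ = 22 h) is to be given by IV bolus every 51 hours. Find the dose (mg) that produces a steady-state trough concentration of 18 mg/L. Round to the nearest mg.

τ/t½ = 51/22 ≈ 2.3182, so f = (1/2)^(51/22) ≈ 0.200520.
Cmin,ss = (D/Vd)·f/(1−f), so D = Cmin,ss·Vd·(1−f)/f.
D = 18 × 118 × (1−f)/f ≈ 18 × 118 × 3.98703 ≈ 8468.45 mg.

8468 mg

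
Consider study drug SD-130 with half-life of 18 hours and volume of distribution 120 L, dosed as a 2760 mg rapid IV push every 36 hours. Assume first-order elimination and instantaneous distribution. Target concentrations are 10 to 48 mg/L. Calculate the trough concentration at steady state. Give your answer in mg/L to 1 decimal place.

τ = 36 h = 2 half-lives, so f = (1/2)^2 = 0.25.
At steady state, R = 1/(1 − 0.25) = 4/3.
Single-dose peak C₀ = D/Vd = 2760/120 = 23 mg/L.
Steady-state peak Cmax,ss = C₀·R = 23 × 4/3 ≈ 30.667 mg/L.
Steady-state trough Cmin,ss = Cmax,ss·f ≈ 30.667 × 0.25 ≈ 7.667 mg/L.
Trough 7.7 mg/L vs MEC 10 mg/L: subtherapeutic.

7.7 mg/L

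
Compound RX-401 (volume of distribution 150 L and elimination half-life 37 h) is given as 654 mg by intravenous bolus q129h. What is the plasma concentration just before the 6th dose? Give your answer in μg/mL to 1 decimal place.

f = (1/2)^(τ/t½) = (1/2)^(129/37) ≈ 0.0892.
C₀ = D/Vd = 654/150 ≈ 4.360 μg/mL.
Before the 6th dose, 5 doses have been given. Superposition: Cmin = C₀·(f + f² + … + f^5).
≈ 4.360 × (0.0892 + 0.0080 + 0.0007 + 0.0001 + 0.0000) ≈ 4.360 × 0.0980 ≈ 0.427 μg/mL.

0.4 μg/mL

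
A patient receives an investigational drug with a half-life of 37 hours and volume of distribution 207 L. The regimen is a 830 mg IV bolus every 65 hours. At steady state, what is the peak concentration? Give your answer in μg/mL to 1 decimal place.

5.7 μg/mL

τ/t½ = 65/37 ≈ 1.7568, so fraction remaining f = (1/2)^(65/37) ≈ 0.2959.
Accumulation ratio R = 1/(1 − f) ≈ 1/0.7041 ≈ 1.4203.
Each bolus raises the concentration by D/Vd = 830/207 ≈ 4.010 μg/mL.
Steady-state peak Cmax,ss = C₀·R ≈ 4.010 × 1.4203 ≈ 5.695 μg/mL.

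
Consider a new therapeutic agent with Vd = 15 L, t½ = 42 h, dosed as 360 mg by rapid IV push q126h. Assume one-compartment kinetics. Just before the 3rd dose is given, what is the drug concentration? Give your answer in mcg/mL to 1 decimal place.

3.4 mcg/mL

f = (1/2)^(τ/t½) = (1/2)^(126/42) ≈ 0.1250.
C₀ = D/Vd = 360/15 ≈ 24.000 mcg/mL.
Before the 3rd dose, 2 doses have been given. Superposition: Cmin = C₀·(f + f²).
≈ 24.000 × (0.1250 + 0.0156) ≈ 24.000 × 0.1406 ≈ 3.374 mcg/mL.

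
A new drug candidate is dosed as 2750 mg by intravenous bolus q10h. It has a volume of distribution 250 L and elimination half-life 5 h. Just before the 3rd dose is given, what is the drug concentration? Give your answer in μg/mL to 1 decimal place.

3.4 μg/mL

f = (1/2)^(τ/t½) = (1/2)^(10/5) ≈ 0.2500.
C₀ = D/Vd = 2750/250 ≈ 11.000 μg/mL.
Before the 3rd dose, 2 doses have been given. Superposition: Cmin = C₀·(f + f²).
≈ 11.000 × (0.2500 + 0.0625) ≈ 11.000 × 0.3125 ≈ 3.438 μg/mL.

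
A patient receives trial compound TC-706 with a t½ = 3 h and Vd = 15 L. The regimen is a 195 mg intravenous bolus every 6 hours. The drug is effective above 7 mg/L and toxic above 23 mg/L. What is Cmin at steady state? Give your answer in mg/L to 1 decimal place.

The dosing interval is 2 half-lives, so f = 2^(−2) = 0.25.
At steady state, R = 1/(1 − 0.25) = 4/3.
Single-dose peak C₀ = D/Vd = 195/15 = 13 mg/L.
Steady-state peak Cmax,ss = C₀·R = 13 × 4/3 ≈ 17.333 mg/L.
Steady-state trough Cmin,ss = Cmax,ss·f ≈ 17.333 × 0.25 ≈ 4.333 mg/L.
Trough 4.3 mg/L vs MEC 7 mg/L: subtherapeutic.

4.3 mg/L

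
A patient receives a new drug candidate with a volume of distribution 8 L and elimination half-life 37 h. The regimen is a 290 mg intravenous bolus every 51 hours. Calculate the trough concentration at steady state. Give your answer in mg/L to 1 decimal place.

22.7 mg/L

Over one 51-h interval, 51/37 ≈ 1.3784 half-lives elapse, leaving f ≈ 0.3847 of each dose.
Each bolus raises the concentration by D/Vd = 290/8 ≈ 36.250 mg/L.
Steady-state trough Cmin,ss = C₀·f/(1−f) ≈ 36.250 × 0.3847/0.6153 ≈ 22.664 mg/L.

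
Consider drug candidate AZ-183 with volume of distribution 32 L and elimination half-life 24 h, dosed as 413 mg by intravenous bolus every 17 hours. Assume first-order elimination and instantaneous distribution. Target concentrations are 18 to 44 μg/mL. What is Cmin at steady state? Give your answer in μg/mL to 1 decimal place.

20.4 μg/mL

k = ln2/t½ = ln2/24 ≈ 0.028881 h⁻¹; fraction remaining f = e^(−kτ) = e^(−0.028881×17) ≈ 0.6120.
At steady state, accumulation factor R = 1/(1 − e^(−kτ)) ≈ 2.5773.
Single-dose peak C₀ = D/Vd = 413/32 ≈ 12.906 μg/mL.
Steady-state peak Cmax,ss = C₀·R ≈ 12.906 × 2.5773 ≈ 33.263 μg/mL.
One interval later, Cmin,ss = Cmax,ss·e^(−kτ) ≈ 33.263 × 0.6120 ≈ 20.357 μg/mL.
Trough 20.4 μg/mL vs MEC 18 μg/mL: adequate.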